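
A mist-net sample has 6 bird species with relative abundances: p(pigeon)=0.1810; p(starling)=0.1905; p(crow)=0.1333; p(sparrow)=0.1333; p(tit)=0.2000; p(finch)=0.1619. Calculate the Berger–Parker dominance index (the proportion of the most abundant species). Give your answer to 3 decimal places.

The largest proportion is 0.2, i.e. d = 0.200 to 3 decimal places.

0.200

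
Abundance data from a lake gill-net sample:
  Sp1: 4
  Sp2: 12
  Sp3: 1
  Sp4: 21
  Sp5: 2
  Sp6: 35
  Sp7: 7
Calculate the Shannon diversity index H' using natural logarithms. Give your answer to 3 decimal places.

1.495

Total N = 4+12+1+21+2+35+7 = 82, so the proportions are 0.04878, 0.14634, 0.0122, 0.2561, 0.02439, 0.42683, 0.08537 (working shown to 5 dp, full precision carried).
Each pᵢ ln pᵢ term: 0.04878×(-3.02042)=-0.14734, 0.14634×(-1.92181)=-0.28124, 0.0122×(-4.40672)=-0.05374, 0.2561×(-1.36220)=-0.34886, 0.02439×(-3.71357)=-0.09057, 0.42683×(-0.85137)=-0.36339, 0.08537×(-2.46081)=-0.21007.
Sum = -1.49521, so H' = 1.495.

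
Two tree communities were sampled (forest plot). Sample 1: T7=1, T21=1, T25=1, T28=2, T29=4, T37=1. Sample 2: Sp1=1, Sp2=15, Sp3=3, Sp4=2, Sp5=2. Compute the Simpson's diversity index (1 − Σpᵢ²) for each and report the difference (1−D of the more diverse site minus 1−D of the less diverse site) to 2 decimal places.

Sample 1: N=10, proportions 0.1, 0.1, 0.1, 0.2, 0.4, 0.1, giving 1−D = 0.7600 (working shown to 4 dp, full precision carried).
Sample 2: N=23, proportions 0.0435, 0.6522, 0.1304, 0.087, 0.087, giving 1−D = 0.5406.
Difference = |0.7600 − 0.5406| = 0.2194, i.e. 0.22 to 2 decimal places.

0.22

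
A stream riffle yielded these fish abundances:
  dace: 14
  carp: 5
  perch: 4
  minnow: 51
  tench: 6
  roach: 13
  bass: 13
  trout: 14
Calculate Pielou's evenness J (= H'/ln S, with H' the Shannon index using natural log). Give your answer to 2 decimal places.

0.84

Total N = 14+5+4+51+6+13+13+14 = 120, so the proportions are 0.1167, 0.0417, 0.0333, 0.425, 0.05, 0.1083, 0.1083, 0.1167 (working shown to 4 dp, full precision carried).
H' = −Σ pᵢ ln pᵢ = −((-0.2507) + (-0.1324) + (-0.1134) + (-0.3637) + (-0.1498) + (-0.2408) + (-0.2408) + (-0.2507)) = 1.7421.
With S = 8 species, ln S = 2.0794, so J = 1.7421/2.0794 = 0.8378, i.e. 0.84 to 2 decimal places.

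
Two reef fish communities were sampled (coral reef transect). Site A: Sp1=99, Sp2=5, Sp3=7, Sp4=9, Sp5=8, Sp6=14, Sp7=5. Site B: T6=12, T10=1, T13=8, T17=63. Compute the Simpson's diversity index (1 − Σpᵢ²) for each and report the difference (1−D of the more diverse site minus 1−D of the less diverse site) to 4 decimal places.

0.1182

Site A: N=147, proportions 0.673469, 0.034014, 0.047619, 0.061224, 0.054422, 0.095238, 0.034014, giving 1−D = 0.526077 (working shown to 6 dp, full precision carried).
Site B: N=84, proportions 0.142857, 0.011905, 0.095238, 0.75, giving 1−D = 0.407880.
Difference = |0.526077 − 0.407880| = 0.118197, i.e. 0.1182 to 4 decimal places.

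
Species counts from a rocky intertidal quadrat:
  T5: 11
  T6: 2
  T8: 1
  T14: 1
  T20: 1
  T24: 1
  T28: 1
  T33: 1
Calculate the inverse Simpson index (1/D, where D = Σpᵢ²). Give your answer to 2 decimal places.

2.76

Total N = 11+2+1+1+1+1+1+1 = 19, so the proportions are 0.57895, 0.10526, 0.05263, 0.05263, 0.05263, 0.05263, 0.05263, 0.05263 (working shown to 5 dp, full precision carried).
D = 0.57895² + 0.10526² + 0.05263² + 0.05263² + 0.05263² + 0.05263² + 0.05263² + 0.05263² = 0.33518 + 0.01108 + 0.00277 + 0.00277 + 0.00277 + 0.00277 + 0.00277 + 0.00277 = 0.36288.
So 1/D = 2.7557, i.e. 2.76 to 2 decimal places.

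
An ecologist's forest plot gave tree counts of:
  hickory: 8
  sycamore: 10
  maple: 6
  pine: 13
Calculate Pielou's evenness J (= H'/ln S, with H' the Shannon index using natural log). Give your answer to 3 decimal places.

Total N = 8+10+6+13 = 37, so the proportions are 0.21622, 0.27027, 0.16216, 0.35135 (working shown to 5 dp, full precision carried).
H' = −Σ pᵢ ln pᵢ = −((-0.33113) + (-0.35360) + (-0.29500) + (-0.36750)) = 1.34723.
With S = 4 species, ln S = 1.38629, so J = 1.34723/1.38629 = 0.97182, i.e. 0.972 to 3 decimal places.

0.972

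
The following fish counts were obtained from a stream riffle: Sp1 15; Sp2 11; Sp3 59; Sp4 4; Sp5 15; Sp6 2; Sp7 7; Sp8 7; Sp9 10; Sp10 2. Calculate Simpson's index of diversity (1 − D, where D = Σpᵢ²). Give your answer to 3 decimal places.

Total N = 15+11+59+4+15+2+7+7+10+2 = 132, so the proportions are 0.11364, 0.08333, 0.44697, 0.0303, 0.11364, 0.01515, 0.05303, 0.05303, 0.07576, 0.01515 (working shown to 5 dp, full precision carried).
D = 0.11364² + 0.08333² + 0.44697² + 0.0303² + 0.11364² + 0.01515² + 0.05303² + 0.05303² + 0.07576² + 0.01515² = 0.01291 + 0.00694 + 0.19978 + 0.00092 + 0.01291 + 0.00023 + 0.00281 + 0.00281 + 0.00574 + 0.00023 = 0.24529.
So 1 − D = 0.75471, i.e. 0.755 to 3 decimal places.

0.755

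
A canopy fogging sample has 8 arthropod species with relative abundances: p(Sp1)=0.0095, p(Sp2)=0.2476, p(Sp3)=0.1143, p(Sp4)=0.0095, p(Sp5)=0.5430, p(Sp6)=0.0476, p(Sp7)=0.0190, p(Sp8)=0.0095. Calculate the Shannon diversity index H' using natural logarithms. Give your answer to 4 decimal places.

1.2781

Each pᵢ ln pᵢ term (working shown to 6 dp, full precision carried): 0.0095×(-4.656463)=-0.044236, 0.2476×(-1.395941)=-0.345635, 0.1143×(-2.168929)=-0.247909, 0.0095×(-4.656463)=-0.044236, 0.543×(-0.610646)=-0.331581, 0.0476×(-3.044923)=-0.144938, 0.019×(-3.963316)=-0.075303, 0.0095×(-4.656463)=-0.044236.
Sum = -1.278075, so H' = 1.2781.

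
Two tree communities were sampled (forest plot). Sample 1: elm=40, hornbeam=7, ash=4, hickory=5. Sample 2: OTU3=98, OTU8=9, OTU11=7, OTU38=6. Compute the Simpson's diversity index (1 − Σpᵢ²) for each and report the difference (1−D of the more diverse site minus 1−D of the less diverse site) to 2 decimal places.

Sample 1: N=56, proportions 0.7143, 0.125, 0.0714, 0.0893, giving 1−D = 0.4611 (working shown to 4 dp, full precision carried).
Sample 2: N=120, proportions 0.8167, 0.075, 0.0583, 0.05, giving 1−D = 0.3215.
Difference = |0.4611 − 0.3215| = 0.1396, i.e. 0.14 to 2 decimal places.

0.14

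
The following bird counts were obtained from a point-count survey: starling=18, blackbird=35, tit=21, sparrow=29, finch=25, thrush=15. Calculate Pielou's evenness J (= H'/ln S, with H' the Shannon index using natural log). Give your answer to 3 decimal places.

0.978

Total N = 18+35+21+29+25+15 = 143, so the proportions are 0.12587, 0.24476, 0.14685, 0.2028, 0.17483, 0.1049 (working shown to 5 dp, full precision carried).
H' = −Σ pᵢ ln pᵢ = −((-0.26087) + (-0.34449) + (-0.28171) + (-0.32357) + (-0.30489) + (-0.23652)) = 1.75205.
With S = 6 species, ln S = 1.79176, so J = 1.75205/1.79176 = 0.97784, i.e. 0.978 to 3 decimal places.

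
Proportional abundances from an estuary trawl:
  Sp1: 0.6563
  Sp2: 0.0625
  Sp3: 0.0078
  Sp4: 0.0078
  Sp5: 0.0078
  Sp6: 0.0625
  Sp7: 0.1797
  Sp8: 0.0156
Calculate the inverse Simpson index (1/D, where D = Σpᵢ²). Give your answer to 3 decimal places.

2.122

D = 0.6563² + 0.0625² + 0.0078² + 0.0078² + 0.0078² + 0.0625² + 0.1797² + 0.0156² = 0.430730 + 0.003906 + 0.000061 + 0.000061 + 0.000061 + 0.003906 + 0.032292 + 0.000243 = 0.471260 (working shown to 6 dp, full precision carried).
So 1/D = 2.12197, i.e. 2.122 to 3 decimal places.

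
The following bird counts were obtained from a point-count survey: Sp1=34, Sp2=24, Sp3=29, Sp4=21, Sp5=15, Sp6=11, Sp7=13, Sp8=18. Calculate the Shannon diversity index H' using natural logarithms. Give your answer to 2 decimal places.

Total N = 34+24+29+21+15+11+13+18 = 165, so the proportions are 0.2061, 0.1455, 0.1758, 0.1273, 0.0909, 0.0667, 0.0788, 0.1091 (working shown to 4 dp, full precision carried).
Each pᵢ ln pᵢ term: 0.2061×(-1.5796)=-0.3255, 0.1455×(-1.9279)=-0.2804, 0.1758×(-1.7386)=-0.3056, 0.1273×(-2.0614)=-0.2624, 0.0909×(-2.3979)=-0.2180, 0.0667×(-2.7081)=-0.1805, 0.0788×(-2.5410)=-0.2002, 0.1091×(-2.2156)=-0.2417.
Sum = -2.0143, so H' = 2.01.

2.01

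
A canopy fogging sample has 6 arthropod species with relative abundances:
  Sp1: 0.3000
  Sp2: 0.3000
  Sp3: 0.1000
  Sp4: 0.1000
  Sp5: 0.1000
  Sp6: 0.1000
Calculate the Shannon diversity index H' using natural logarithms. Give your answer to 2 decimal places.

Each pᵢ ln pᵢ term (working shown to 4 dp, full precision carried): 0.3×(-1.2040)=-0.3612, 0.3×(-1.2040)=-0.3612, 0.1×(-2.3026)=-0.2303, 0.1×(-2.3026)=-0.2303, 0.1×(-2.3026)=-0.2303, 0.1×(-2.3026)=-0.2303.
Sum = -1.6434, so H' = 1.64.

1.64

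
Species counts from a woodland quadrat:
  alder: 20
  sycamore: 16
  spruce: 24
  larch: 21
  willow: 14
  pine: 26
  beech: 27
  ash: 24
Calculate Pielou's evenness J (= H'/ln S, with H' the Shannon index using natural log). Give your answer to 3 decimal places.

0.990

Total N = 20+16+24+21+14+26+27+24 = 172, so the proportions are 0.11628, 0.09302, 0.13953, 0.12209, 0.0814, 0.15116, 0.15698, 0.13953 (working shown to 5 dp, full precision carried).
H' = −Σ pᵢ ln pᵢ = −((-0.25020) + (-0.22092) + (-0.27481) + (-0.25676) + (-0.20418) + (-0.28561) + (-0.29067) + (-0.27481)) = 2.05794.
With S = 8 species, ln S = 2.07944, so J = 2.05794/2.07944 = 0.98966, i.e. 0.990 to 3 decimal places.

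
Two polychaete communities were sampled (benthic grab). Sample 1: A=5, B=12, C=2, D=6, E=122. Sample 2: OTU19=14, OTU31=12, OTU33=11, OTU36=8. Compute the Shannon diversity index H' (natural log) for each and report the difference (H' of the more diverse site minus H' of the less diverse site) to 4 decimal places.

Sample 1: N=147, proportions 0.034014, 0.081633, 0.013605, 0.040816, 0.829932, giving H' = 0.663266 (working shown to 6 dp, full precision carried).
Sample 2: N=45, proportions 0.311111, 0.266667, 0.244444, 0.177778, giving H' = 1.367150.
Difference = |0.663266 − 1.367150| = 0.703884, i.e. 0.7039 to 4 decimal places.

0.7039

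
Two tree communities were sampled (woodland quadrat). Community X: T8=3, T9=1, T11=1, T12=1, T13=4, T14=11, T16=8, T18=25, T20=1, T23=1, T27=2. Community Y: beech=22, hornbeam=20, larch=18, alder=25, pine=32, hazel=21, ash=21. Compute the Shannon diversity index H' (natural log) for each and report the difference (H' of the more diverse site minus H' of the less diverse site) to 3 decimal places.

0.174

Community X: N=58, proportions 0.05172, 0.01724, 0.01724, 0.01724, 0.06897, 0.18966, 0.13793, 0.43103, 0.01724, 0.01724, 0.03448, giving H' = 1.75507 (working shown to 5 dp, full precision carried).
Community Y: N=159, proportions 0.13836, 0.12579, 0.11321, 0.15723, 0.20126, 0.13208, 0.13208, giving H' = 1.92935.
Difference = |1.75507 − 1.92935| = 0.17428, i.e. 0.174 to 3 decimal places.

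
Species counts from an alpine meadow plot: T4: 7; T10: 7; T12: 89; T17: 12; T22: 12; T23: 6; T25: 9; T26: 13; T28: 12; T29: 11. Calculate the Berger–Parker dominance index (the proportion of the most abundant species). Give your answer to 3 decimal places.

0.500

Total N = 7+7+89+12+12+6+9+13+12+11 = 178, so the proportions are 0.03933, 0.03933, 0.5, 0.06742, 0.06742, 0.03371, 0.05056, 0.07303, 0.06742, 0.0618 (working shown to 5 dp, full precision carried).
The largest proportion is 0.5, i.e. d = 0.500 to 3 decimal places.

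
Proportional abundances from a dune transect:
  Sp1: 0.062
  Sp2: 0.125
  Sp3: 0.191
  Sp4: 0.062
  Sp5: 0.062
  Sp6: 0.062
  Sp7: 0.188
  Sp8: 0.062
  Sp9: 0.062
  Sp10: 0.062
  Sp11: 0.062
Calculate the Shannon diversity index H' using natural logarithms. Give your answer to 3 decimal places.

2.270

Each pᵢ ln pᵢ term (working shown to 5 dp, full precision carried): 0.062×(-2.78062)=-0.17240, 0.125×(-2.07944)=-0.25993, 0.191×(-1.65548)=-0.31620, 0.062×(-2.78062)=-0.17240, 0.062×(-2.78062)=-0.17240, 0.062×(-2.78062)=-0.17240, 0.188×(-1.67131)=-0.31421, 0.062×(-2.78062)=-0.17240, 0.062×(-2.78062)=-0.17240, 0.062×(-2.78062)=-0.17240, 0.062×(-2.78062)=-0.17240.
Sum = -2.26952, so H' = 2.270.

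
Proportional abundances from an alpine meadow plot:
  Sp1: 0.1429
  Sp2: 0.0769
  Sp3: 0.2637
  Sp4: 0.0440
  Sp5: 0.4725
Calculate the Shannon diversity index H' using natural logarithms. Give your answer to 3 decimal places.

Each pᵢ ln pᵢ term (working shown to 5 dp, full precision carried): 0.1429×(-1.94561)=-0.27803, 0.0769×(-2.56525)=-0.19727, 0.2637×(-1.33294)=-0.35150, 0.044×(-3.12357)=-0.13744, 0.4725×(-0.74972)=-0.35424.
Sum = -1.31847, so H' = 1.318.

1.318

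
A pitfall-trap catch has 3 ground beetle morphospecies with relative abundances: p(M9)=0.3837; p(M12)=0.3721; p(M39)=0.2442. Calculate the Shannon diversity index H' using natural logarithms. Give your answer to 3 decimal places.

Each pᵢ ln pᵢ term (working shown to 5 dp, full precision carried): 0.3837×(-0.95789)=-0.36754, 0.3721×(-0.98859)=-0.36786, 0.2442×(-1.40977)=-0.34427.
Sum = -1.07966, so H' = 1.080.

1.080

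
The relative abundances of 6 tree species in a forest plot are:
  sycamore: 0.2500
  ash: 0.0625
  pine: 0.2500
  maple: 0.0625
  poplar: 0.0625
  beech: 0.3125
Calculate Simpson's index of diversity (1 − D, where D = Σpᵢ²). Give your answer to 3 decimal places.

0.766

D = 0.25² + 0.0625² + 0.25² + 0.0625² + 0.0625² + 0.3125² = 0.06250 + 0.00391 + 0.06250 + 0.00391 + 0.00391 + 0.09766 = 0.23438 (working shown to 5 dp, full precision carried).
So 1 − D = 0.76562, i.e. 0.766 to 3 decimal places.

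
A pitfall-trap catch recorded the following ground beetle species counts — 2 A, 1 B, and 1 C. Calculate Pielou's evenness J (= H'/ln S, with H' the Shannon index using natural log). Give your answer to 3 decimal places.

Total N = 2+1+1 = 4, so the proportions are 0.5, 0.25, 0.25 (working shown to 5 dp, full precision carried).
H' = −Σ pᵢ ln pᵢ = −((-0.34657) + (-0.34657) + (-0.34657)) = 1.03972.
With S = 3 species, ln S = 1.09861, so J = 1.03972/1.09861 = 0.94639, i.e. 0.946 to 3 decimal places.

0.946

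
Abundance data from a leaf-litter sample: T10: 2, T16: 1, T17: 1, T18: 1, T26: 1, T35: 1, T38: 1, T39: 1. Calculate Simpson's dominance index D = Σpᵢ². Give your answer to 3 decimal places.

Total N = 2+1+1+1+1+1+1+1 = 9, so the proportions are 0.22222, 0.11111, 0.11111, 0.11111, 0.11111, 0.11111, 0.11111, 0.11111 (working shown to 5 dp, full precision carried).
D = 0.22222² + 0.11111² + 0.11111² + 0.11111² + 0.11111² + 0.11111² + 0.11111² + 0.11111² = 0.04938 + 0.01235 + 0.01235 + 0.01235 + 0.01235 + 0.01235 + 0.01235 + 0.01235 = 0.13580.
To 3 decimal places, D = 0.136.

0.136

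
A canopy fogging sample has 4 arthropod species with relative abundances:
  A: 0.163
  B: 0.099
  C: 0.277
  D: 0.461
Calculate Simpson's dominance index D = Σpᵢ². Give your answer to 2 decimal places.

D = 0.163² + 0.099² + 0.277² + 0.461² = 0.0266 + 0.0098 + 0.0767 + 0.2125 = 0.3256 (working shown to 4 dp, full precision carried).
To 2 decimal places, D = 0.33.

0.33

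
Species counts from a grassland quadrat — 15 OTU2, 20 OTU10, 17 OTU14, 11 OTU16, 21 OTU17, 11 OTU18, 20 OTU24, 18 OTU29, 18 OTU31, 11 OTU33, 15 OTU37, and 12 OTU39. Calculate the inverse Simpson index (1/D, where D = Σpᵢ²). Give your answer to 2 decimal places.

Total N = 15+20+17+11+21+11+20+18+18+11+15+12 = 189, so the proportions are 0.0793651, 0.1058201, 0.0899471, 0.0582011, 0.1111111, 0.0582011, 0.1058201, 0.0952381, 0.0952381, 0.0582011, 0.0793651, 0.0634921 (working shown to 7 dp, full precision carried).
D = 0.0793651² + 0.1058201² + 0.0899471² + 0.0582011² + 0.1111111² + 0.0582011² + 0.1058201² + 0.0952381² + 0.0952381² + 0.0582011² + 0.0793651² + 0.0634921² = 0.0062988 + 0.0111979 + 0.0080905 + 0.0033874 + 0.0123457 + 0.0033874 + 0.0111979 + 0.0090703 + 0.0090703 + 0.0033874 + 0.0062988 + 0.0040312 = 0.0877635.
So 1/D = 11.3943, i.e. 11.39 to 2 decimal places.

11.39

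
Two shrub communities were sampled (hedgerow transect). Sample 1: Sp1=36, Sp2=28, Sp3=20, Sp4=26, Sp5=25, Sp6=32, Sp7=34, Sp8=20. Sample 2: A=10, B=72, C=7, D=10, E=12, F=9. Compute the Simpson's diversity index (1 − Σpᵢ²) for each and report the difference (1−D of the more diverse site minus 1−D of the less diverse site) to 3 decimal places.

0.263

Sample 1: N=221, proportions 0.1629, 0.1267, 0.0905, 0.11765, 0.11312, 0.1448, 0.15385, 0.0905, giving 1−D = 0.86976 (working shown to 5 dp, full precision carried).
Sample 2: N=120, proportions 0.08333, 0.6, 0.05833, 0.08333, 0.1, 0.075, giving 1−D = 0.60708.
Difference = |0.86976 − 0.60708| = 0.26268, i.e. 0.263 to 3 decimal places.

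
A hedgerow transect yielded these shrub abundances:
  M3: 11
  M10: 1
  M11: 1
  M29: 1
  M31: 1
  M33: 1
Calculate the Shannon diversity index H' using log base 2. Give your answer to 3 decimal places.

1.622

Total N = 11+1+1+1+1+1 = 16, so the proportions are 0.6875, 0.0625, 0.0625, 0.0625, 0.0625, 0.0625 (working shown to 5 dp, full precision carried).
Each pᵢ log₂ pᵢ term: 0.6875×(-0.54057)=-0.37164, 0.0625×(-4.00000)=-0.25000, 0.0625×(-4.00000)=-0.25000, 0.0625×(-4.00000)=-0.25000, 0.0625×(-4.00000)=-0.25000, 0.0625×(-4.00000)=-0.25000.
Sum = -1.62164, so H' = 1.622.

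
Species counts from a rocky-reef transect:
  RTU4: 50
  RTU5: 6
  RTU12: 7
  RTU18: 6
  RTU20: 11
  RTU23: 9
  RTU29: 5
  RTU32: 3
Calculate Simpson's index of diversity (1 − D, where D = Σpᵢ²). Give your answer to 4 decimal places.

Total N = 50+6+7+6+11+9+5+3 = 97, so the proportions are 0.515464, 0.061856, 0.072165, 0.061856, 0.113402, 0.092784, 0.051546, 0.030928 (working shown to 6 dp, full precision carried).
D = 0.515464² + 0.061856² + 0.072165² + 0.061856² + 0.113402² + 0.092784² + 0.051546² + 0.030928² = 0.265703 + 0.003826 + 0.005208 + 0.003826 + 0.012860 + 0.008609 + 0.002657 + 0.000957 = 0.303645.
So 1 − D = 0.696355, i.e. 0.6964 to 4 decimal places.

0.6964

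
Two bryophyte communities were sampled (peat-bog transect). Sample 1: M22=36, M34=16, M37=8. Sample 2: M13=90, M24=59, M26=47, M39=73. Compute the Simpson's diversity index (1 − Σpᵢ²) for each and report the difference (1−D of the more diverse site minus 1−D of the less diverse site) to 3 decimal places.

Sample 1: N=60, proportions 0.6, 0.26667, 0.13333, giving 1−D = 0.55111 (working shown to 5 dp, full precision carried).
Sample 2: N=269, proportions 0.33457, 0.21933, 0.17472, 0.27138, giving 1−D = 0.73578.
Difference = |0.55111 − 0.73578| = 0.18467, i.e. 0.185 to 3 decimal places.

0.185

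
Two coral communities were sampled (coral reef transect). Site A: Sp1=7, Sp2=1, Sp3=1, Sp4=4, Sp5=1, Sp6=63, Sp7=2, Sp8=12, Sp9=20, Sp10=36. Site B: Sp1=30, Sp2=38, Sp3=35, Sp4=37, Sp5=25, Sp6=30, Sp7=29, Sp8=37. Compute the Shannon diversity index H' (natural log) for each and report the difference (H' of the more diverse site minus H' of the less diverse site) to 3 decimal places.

0.483

Site A: N=147, proportions 0.04762, 0.0068, 0.0068, 0.02721, 0.0068, 0.42857, 0.01361, 0.08163, 0.13605, 0.2449, giving H' = 1.58696 (working shown to 5 dp, full precision carried).
Site B: N=261, proportions 0.11494, 0.14559, 0.1341, 0.14176, 0.09579, 0.11494, 0.11111, 0.14176, giving H' = 2.07000.
Difference = |1.58696 − 2.07000| = 0.48304, i.e. 0.483 to 3 decimal places.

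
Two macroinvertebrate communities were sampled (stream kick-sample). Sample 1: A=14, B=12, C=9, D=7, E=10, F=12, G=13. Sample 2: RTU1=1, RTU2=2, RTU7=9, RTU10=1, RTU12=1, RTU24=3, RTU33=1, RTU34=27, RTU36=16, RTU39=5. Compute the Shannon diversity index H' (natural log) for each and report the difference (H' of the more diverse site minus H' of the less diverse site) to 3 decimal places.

0.247

Sample 1: N=77, proportions 0.181818, 0.155844, 0.116883, 0.090909, 0.12987, 0.155844, 0.168831, giving H' = 1.923661 (working shown to 6 dp, full precision carried).
Sample 2: N=66, proportions 0.015152, 0.030303, 0.136364, 0.015152, 0.015152, 0.045455, 0.015152, 0.409091, 0.242424, 0.075758, giving H' = 1.676725.
Difference = |1.923661 − 1.676725| = 0.246936, i.e. 0.247 to 3 decimal places.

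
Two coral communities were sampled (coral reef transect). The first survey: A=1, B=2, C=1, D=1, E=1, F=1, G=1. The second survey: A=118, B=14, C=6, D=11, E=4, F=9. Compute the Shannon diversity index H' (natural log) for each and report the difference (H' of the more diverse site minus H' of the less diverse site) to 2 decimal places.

0.91

The first survey: N=8, proportions 0.125, 0.25, 0.125, 0.125, 0.125, 0.125, 0.125, giving H' = 1.9061547 (working shown to 7 dp, full precision carried).
The second survey: N=162, proportions 0.7283951, 0.0864198, 0.037037, 0.0679012, 0.0246914, 0.0555556, giving H' = 0.9991075.
Difference = |1.9061547 − 0.9991075| = 0.9070472, i.e. 0.91 to 2 decimal places.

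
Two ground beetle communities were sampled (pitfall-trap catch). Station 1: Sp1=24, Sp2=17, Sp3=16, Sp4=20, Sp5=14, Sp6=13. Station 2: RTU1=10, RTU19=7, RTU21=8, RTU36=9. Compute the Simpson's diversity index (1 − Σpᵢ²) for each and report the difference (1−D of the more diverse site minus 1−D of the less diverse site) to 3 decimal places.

0.080

Station 1: N=104, proportions 0.230769, 0.163462, 0.153846, 0.192308, 0.134615, 0.125, giving 1−D = 0.825629 (working shown to 6 dp, full precision carried).
Station 2: N=34, proportions 0.294118, 0.205882, 0.235294, 0.264706, giving 1−D = 0.745675.
Difference = |0.825629 − 0.745675| = 0.079954, i.e. 0.080 to 3 decimal places.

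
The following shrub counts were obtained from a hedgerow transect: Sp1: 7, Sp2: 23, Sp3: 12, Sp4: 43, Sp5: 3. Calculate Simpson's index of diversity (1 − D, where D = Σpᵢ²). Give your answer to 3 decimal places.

0.667

Total N = 7+23+12+43+3 = 88, so the proportions are 0.07955, 0.26136, 0.13636, 0.48864, 0.03409 (working shown to 5 dp, full precision carried).
D = 0.07955² + 0.26136² + 0.13636² + 0.48864² + 0.03409² = 0.00633 + 0.06831 + 0.01860 + 0.23877 + 0.00116 = 0.33316.
So 1 − D = 0.66684, i.e. 0.667 to 3 decimal places.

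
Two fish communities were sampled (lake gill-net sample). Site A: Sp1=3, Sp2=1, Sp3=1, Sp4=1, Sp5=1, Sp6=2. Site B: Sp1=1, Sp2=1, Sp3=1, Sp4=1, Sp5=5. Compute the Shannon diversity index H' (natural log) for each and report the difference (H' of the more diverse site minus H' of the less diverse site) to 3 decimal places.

Site A: N=9, proportions 0.33333, 0.11111, 0.11111, 0.11111, 0.11111, 0.22222, giving H' = 1.67699 (working shown to 5 dp, full precision carried).
Site B: N=9, proportions 0.11111, 0.11111, 0.11111, 0.11111, 0.55556, giving H' = 1.30309.
Difference = |1.67699 − 1.30309| = 0.37390, i.e. 0.374 to 3 decimal places.

0.374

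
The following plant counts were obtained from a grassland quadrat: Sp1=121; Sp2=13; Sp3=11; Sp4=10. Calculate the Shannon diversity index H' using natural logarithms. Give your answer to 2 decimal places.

0.77

Total N = 121+13+11+10 = 155, so the proportions are 0.7806, 0.0839, 0.071, 0.0645 (working shown to 4 dp, full precision carried).
Each pᵢ ln pᵢ term: 0.7806×(-0.2476)=-0.1933, 0.0839×(-2.4785)=-0.2079, 0.071×(-2.6455)=-0.1877, 0.0645×(-2.7408)=-0.1768.
Sum = -0.7658, so H' = 0.77.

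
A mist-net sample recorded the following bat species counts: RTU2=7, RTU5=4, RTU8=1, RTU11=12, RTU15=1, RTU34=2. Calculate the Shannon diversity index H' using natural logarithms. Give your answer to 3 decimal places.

Total N = 7+4+1+12+1+2 = 27, so the proportions are 0.25926, 0.14815, 0.03704, 0.44444, 0.03704, 0.07407 (working shown to 5 dp, full precision carried).
Each pᵢ ln pᵢ term: 0.25926×(-1.34993)=-0.34998, 0.14815×(-1.90954)=-0.28290, 0.03704×(-3.29584)=-0.12207, 0.44444×(-0.81093)=-0.36041, 0.03704×(-3.29584)=-0.12207, 0.07407×(-2.60269)=-0.19279.
Sum = -1.43022, so H' = 1.430.

1.430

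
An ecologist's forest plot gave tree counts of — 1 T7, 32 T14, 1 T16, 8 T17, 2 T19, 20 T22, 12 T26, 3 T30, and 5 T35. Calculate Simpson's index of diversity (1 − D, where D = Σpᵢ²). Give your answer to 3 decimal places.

0.763

Total N = 1+32+1+8+2+20+12+3+5 = 84, so the proportions are 0.0119, 0.38095, 0.0119, 0.09524, 0.02381, 0.2381, 0.14286, 0.03571, 0.05952 (working shown to 5 dp, full precision carried).
D = 0.0119² + 0.38095² + 0.0119² + 0.09524² + 0.02381² + 0.2381² + 0.14286² + 0.03571² + 0.05952² = 0.00014 + 0.14512 + 0.00014 + 0.00907 + 0.00057 + 0.05669 + 0.02041 + 0.00128 + 0.00354 = 0.23696.
So 1 − D = 0.76304, i.e. 0.763 to 3 decimal places.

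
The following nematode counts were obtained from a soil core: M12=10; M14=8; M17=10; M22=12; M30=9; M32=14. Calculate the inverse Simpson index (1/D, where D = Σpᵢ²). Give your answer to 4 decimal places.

5.7942

Total N = 10+8+10+12+9+14 = 63, so the proportions are 0.15873016, 0.12698413, 0.15873016, 0.19047619, 0.14285714, 0.22222222 (working shown to 8 dp, full precision carried).
D = 0.15873016² + 0.12698413² + 0.15873016² + 0.19047619² + 0.14285714² + 0.22222222² = 0.02519526 + 0.01612497 + 0.02519526 + 0.03628118 + 0.02040816 + 0.04938272 = 0.17258755.
So 1/D = 5.794161, i.e. 5.7942 to 4 decimal places.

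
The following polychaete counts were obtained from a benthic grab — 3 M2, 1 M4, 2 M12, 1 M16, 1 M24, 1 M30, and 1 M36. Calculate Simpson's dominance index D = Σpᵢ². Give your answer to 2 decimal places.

Total N = 3+1+2+1+1+1+1 = 10, so the proportions are 0.3, 0.1, 0.2, 0.1, 0.1, 0.1, 0.1 (working shown to 4 dp, full precision carried).
D = 0.3² + 0.1² + 0.2² + 0.1² + 0.1² + 0.1² + 0.1² = 0.0900 + 0.0100 + 0.0400 + 0.0100 + 0.0100 + 0.0100 + 0.0100 = 0.1800.
To 2 decimal places, D = 0.18.

0.18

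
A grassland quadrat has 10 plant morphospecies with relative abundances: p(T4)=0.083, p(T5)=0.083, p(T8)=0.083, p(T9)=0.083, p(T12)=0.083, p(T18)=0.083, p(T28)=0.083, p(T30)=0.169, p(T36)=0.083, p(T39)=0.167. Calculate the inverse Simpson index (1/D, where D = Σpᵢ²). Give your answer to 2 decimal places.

8.96

D = 0.083² + 0.083² + 0.083² + 0.083² + 0.083² + 0.083² + 0.083² + 0.169² + 0.083² + 0.167² = 0.006889 + 0.006889 + 0.006889 + 0.006889 + 0.006889 + 0.006889 + 0.006889 + 0.028561 + 0.006889 + 0.027889 = 0.111562 (working shown to 6 dp, full precision carried).
So 1/D = 8.9636, i.e. 8.96 to 2 decimal places.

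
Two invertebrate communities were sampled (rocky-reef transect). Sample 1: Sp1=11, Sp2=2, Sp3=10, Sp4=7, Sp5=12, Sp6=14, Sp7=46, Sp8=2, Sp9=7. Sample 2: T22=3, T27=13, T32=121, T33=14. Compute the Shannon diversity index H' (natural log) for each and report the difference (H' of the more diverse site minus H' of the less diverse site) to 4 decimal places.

Sample 1: N=111, proportions 0.0990991, 0.01801802, 0.09009009, 0.06306306, 0.10810811, 0.12612613, 0.41441441, 0.01801802, 0.06306306, giving H' = 1.80591564 (working shown to 8 dp, full precision carried).
Sample 2: N=151, proportions 0.01986755, 0.08609272, 0.8013245, 0.09271523, giving H' = 0.68696436.
Difference = |1.80591564 − 0.68696436| = 1.11895128, i.e. 1.1190 to 4 decimal places.

1.1190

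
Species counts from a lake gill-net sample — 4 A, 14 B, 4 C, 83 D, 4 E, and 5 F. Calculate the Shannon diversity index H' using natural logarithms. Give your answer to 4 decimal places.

Total N = 4+14+4+83+4+5 = 114, so the proportions are 0.035088, 0.122807, 0.035088, 0.72807, 0.035088, 0.04386 (working shown to 6 dp, full precision carried).
Each pᵢ ln pᵢ term: 0.035088×(-3.349904)=-0.117540, 0.122807×(-2.097141)=-0.257544, 0.035088×(-3.349904)=-0.117540, 0.72807×(-0.317358)=-0.231059, 0.035088×(-3.349904)=-0.117540, 0.04386×(-3.126761)=-0.137139.
Sum = -0.978363, so H' = 0.9784.

0.9784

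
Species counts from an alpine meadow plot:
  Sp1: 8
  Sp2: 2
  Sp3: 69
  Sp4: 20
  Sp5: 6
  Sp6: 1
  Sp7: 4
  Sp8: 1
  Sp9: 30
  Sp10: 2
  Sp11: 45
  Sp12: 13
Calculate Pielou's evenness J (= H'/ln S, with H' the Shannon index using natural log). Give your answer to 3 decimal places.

Total N = 8+2+69+20+6+1+4+1+30+2+45+13 = 201, so the proportions are 0.0398, 0.00995, 0.34328, 0.0995, 0.02985, 0.00498, 0.0199, 0.00498, 0.14925, 0.00995, 0.22388, 0.06468 (working shown to 5 dp, full precision carried).
H' = −Σ pᵢ ln pᵢ = −((-0.12831) + (-0.04587) + (-0.36704) + (-0.22961) + (-0.10482) + (-0.02638) + (-0.07795) + (-0.02638) + (-0.28390) + (-0.04587) + (-0.33507) + (-0.17711)) = 1.84832.
With S = 12 species, ln S = 2.48491, so J = 1.84832/2.48491 = 0.74382, i.e. 0.744 to 3 decimal places.

0.744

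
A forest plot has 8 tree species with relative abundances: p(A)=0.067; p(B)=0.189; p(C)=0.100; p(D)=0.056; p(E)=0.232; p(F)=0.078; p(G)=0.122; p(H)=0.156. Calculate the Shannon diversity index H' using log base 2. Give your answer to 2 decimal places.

2.85

Each pᵢ log₂ pᵢ term (working shown to 4 dp, full precision carried): 0.067×(-3.8997)=-0.2613, 0.189×(-2.4035)=-0.4543, 0.1×(-3.3219)=-0.3322, 0.056×(-4.1584)=-0.2329, 0.232×(-2.1078)=-0.4890, 0.078×(-3.6804)=-0.2871, 0.122×(-3.0350)=-0.3703, 0.156×(-2.6804)=-0.4181.
Sum = -2.8451, so H' = 2.85.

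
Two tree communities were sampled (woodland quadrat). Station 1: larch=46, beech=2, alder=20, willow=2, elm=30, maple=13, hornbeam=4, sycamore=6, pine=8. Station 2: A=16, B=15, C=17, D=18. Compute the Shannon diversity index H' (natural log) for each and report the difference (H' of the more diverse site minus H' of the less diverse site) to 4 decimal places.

Station 1: N=131, proportions 0.351145, 0.015267, 0.152672, 0.015267, 0.229008, 0.099237, 0.030534, 0.045802, 0.061069, giving H' = 1.767440 (working shown to 6 dp, full precision carried).
Station 2: N=66, proportions 0.242424, 0.227273, 0.257576, 0.272727, giving H' = 1.383996.
Difference = |1.767440 − 1.383996| = 0.383444, i.e. 0.3834 to 4 decimal places.

0.3834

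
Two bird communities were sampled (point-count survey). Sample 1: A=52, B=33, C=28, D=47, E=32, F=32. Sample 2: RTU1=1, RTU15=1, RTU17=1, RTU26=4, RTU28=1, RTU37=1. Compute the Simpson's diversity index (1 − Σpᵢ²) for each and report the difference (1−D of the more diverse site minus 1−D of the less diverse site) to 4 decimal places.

0.0832

Sample 1: N=224, proportions 0.232143, 0.147321, 0.125, 0.209821, 0.142857, 0.142857, giving 1−D = 0.823940 (working shown to 6 dp, full precision carried).
Sample 2: N=9, proportions 0.111111, 0.111111, 0.111111, 0.444444, 0.111111, 0.111111, giving 1−D = 0.740741.
Difference = |0.823940 − 0.740741| = 0.083199, i.e. 0.0832 to 4 decimal places.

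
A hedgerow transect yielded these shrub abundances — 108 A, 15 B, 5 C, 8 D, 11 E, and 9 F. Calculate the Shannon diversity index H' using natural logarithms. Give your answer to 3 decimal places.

1.094

Total N = 108+15+5+8+11+9 = 156, so the proportions are 0.69231, 0.09615, 0.03205, 0.05128, 0.07051, 0.05769 (working shown to 5 dp, full precision carried).
Each pᵢ ln pᵢ term: 0.69231×(-0.36772)=-0.25458, 0.09615×(-2.34181)=-0.22517, 0.03205×(-3.44042)=-0.11027, 0.05128×(-2.97041)=-0.15233, 0.07051×(-2.65196)=-0.18700, 0.05769×(-2.85263)=-0.16457.
Sum = -1.09392, so H' = 1.094.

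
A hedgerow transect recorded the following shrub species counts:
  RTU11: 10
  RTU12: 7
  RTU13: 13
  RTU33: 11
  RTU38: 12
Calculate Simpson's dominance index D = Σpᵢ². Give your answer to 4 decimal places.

Total N = 10+7+13+11+12 = 53, so the proportions are 0.188679, 0.132075, 0.245283, 0.207547, 0.226415 (working shown to 6 dp, full precision carried).
D = 0.188679² + 0.132075² + 0.245283² + 0.207547² + 0.226415² = 0.035600 + 0.017444 + 0.060164 + 0.043076 + 0.051264 = 0.207547.
To 4 decimal places, D = 0.2075.

0.2075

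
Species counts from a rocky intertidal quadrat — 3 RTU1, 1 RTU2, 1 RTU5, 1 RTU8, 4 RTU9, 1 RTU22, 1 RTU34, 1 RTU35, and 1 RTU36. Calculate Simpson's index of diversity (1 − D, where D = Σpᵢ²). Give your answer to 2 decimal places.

Total N = 3+1+1+1+4+1+1+1+1 = 14, so the proportions are 0.2143, 0.0714, 0.0714, 0.0714, 0.2857, 0.0714, 0.0714, 0.0714, 0.0714 (working shown to 4 dp, full precision carried).
D = 0.2143² + 0.0714² + 0.0714² + 0.0714² + 0.2857² + 0.0714² + 0.0714² + 0.0714² + 0.0714² = 0.0459 + 0.0051 + 0.0051 + 0.0051 + 0.0816 + 0.0051 + 0.0051 + 0.0051 + 0.0051 = 0.1633.
So 1 − D = 0.8367, i.e. 0.84 to 2 decimal places.

0.84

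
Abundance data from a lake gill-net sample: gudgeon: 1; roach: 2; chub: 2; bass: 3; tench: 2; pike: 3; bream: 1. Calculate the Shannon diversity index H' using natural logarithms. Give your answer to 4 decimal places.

1.8712

Total N = 1+2+2+3+2+3+1 = 14, so the proportions are 0.071429, 0.142857, 0.142857, 0.214286, 0.142857, 0.214286, 0.071429 (working shown to 6 dp, full precision carried).
Each pᵢ ln pᵢ term: 0.071429×(-2.639057)=-0.188504, 0.142857×(-1.945910)=-0.277987, 0.142857×(-1.945910)=-0.277987, 0.214286×(-1.540445)=-0.330095, 0.142857×(-1.945910)=-0.277987, 0.214286×(-1.540445)=-0.330095, 0.071429×(-2.639057)=-0.188504.
Sum = -1.871160, so H' = 1.8712.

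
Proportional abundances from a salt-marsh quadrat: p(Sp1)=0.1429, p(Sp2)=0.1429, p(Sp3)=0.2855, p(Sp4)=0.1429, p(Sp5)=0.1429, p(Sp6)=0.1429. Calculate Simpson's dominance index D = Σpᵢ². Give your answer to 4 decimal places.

0.1836

D = 0.1429² + 0.1429² + 0.2855² + 0.1429² + 0.1429² + 0.1429² = 0.020420 + 0.020420 + 0.081510 + 0.020420 + 0.020420 + 0.020420 = 0.183612 (working shown to 6 dp, full precision carried).
To 4 decimal places, D = 0.1836.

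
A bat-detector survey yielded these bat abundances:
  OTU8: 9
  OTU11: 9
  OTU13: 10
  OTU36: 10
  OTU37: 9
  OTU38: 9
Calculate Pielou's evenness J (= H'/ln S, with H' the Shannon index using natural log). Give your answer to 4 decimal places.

0.9993

Total N = 9+9+10+10+9+9 = 56, so the proportions are 0.160714, 0.160714, 0.178571, 0.178571, 0.160714, 0.160714 (working shown to 6 dp, full precision carried).
H' = −Σ pᵢ ln pᵢ = −((-0.293806) + (-0.293806) + (-0.307637) + (-0.307637) + (-0.293806) + (-0.293806)) = 1.790498.
With S = 6 species, ln S = 1.791759, so J = 1.790498/1.791759 = 0.999296, i.e. 0.9993 to 4 decimal places.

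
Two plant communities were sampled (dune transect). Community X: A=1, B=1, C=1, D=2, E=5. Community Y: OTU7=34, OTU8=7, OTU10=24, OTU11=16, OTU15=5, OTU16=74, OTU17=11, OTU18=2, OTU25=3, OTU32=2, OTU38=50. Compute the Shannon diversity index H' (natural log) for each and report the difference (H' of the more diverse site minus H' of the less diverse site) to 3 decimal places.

Community X: N=10, proportions 0.1, 0.1, 0.1, 0.2, 0.5, giving H' = 1.35924 (working shown to 5 dp, full precision carried).
Community Y: N=228, proportions 0.14912, 0.0307, 0.10526, 0.07018, 0.02193, 0.32456, 0.04825, 0.00877, 0.01316, 0.00877, 0.2193, giving H' = 1.88221.
Difference = |1.35924 − 1.88221| = 0.52297, i.e. 0.523 to 3 decimal places.

0.523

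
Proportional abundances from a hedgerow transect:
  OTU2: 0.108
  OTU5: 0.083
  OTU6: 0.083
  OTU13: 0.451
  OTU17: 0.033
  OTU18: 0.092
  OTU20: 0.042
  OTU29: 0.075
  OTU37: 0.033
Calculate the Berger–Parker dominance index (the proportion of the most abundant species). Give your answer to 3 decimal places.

The largest proportion is 0.451, i.e. d = 0.451 to 3 decimal places.

0.451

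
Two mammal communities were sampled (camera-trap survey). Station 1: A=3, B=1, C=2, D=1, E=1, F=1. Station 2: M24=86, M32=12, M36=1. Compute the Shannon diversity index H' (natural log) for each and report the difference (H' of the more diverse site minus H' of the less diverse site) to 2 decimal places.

1.25

Station 1: N=9, proportions 0.3333, 0.1111, 0.2222, 0.1111, 0.1111, 0.1111, giving H' = 1.6770 (working shown to 4 dp, full precision carried).
Station 2: N=99, proportions 0.8687, 0.1212, 0.0101, giving H' = 0.4245.
Difference = |1.6770 − 0.4245| = 1.2525, i.e. 1.25 to 2 decimal places.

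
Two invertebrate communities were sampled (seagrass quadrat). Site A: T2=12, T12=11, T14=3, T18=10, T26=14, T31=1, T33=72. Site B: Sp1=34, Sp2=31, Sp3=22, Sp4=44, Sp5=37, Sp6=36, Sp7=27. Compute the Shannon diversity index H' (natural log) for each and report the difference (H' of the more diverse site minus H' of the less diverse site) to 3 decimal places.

0.588

Site A: N=123, proportions 0.097561, 0.089431, 0.02439, 0.081301, 0.113821, 0.00813, 0.585366, giving H' = 1.337516 (working shown to 6 dp, full precision carried).
Site B: N=231, proportions 0.147186, 0.134199, 0.095238, 0.190476, 0.160173, 0.155844, 0.116883, giving H' = 1.925295.
Difference = |1.337516 − 1.925295| = 0.587779, i.e. 0.588 to 3 decimal places.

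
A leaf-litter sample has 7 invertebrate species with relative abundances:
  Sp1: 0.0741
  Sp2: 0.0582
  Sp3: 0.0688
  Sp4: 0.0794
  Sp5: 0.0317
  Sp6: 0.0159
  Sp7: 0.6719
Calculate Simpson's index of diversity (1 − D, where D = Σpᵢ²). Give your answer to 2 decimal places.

D = 0.0741² + 0.0582² + 0.0688² + 0.0794² + 0.0317² + 0.0159² + 0.6719² = 0.0055 + 0.0034 + 0.0047 + 0.0063 + 0.0010 + 0.0003 + 0.4514 = 0.4726 (working shown to 4 dp, full precision carried).
So 1 − D = 0.5274, i.e. 0.53 to 2 decimal places.

0.53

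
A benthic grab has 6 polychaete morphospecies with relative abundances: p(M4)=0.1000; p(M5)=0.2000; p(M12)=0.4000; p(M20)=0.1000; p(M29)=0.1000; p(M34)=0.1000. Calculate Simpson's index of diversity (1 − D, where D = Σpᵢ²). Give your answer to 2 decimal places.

D = 0.1² + 0.2² + 0.4² + 0.1² + 0.1² + 0.1² = 0.0100 + 0.0400 + 0.1600 + 0.0100 + 0.0100 + 0.0100 = 0.2400 (working shown to 4 dp, full precision carried).
So 1 − D = 0.7600, i.e. 0.76 to 2 decimal places.

0.76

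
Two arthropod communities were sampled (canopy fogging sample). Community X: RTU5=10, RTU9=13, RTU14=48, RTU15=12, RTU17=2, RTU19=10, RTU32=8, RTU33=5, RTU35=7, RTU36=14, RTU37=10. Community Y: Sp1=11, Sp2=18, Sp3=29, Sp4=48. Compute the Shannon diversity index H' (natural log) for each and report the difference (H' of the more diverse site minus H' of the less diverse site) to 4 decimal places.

Community X: N=139, proportions 0.071942, 0.093525, 0.345324, 0.086331, 0.014388, 0.071942, 0.057554, 0.035971, 0.05036, 0.100719, 0.071942, giving H' = 2.094937 (working shown to 6 dp, full precision carried).
Community Y: N=106, proportions 0.103774, 0.169811, 0.273585, 0.45283, giving H' = 1.249545.
Difference = |2.094937 − 1.249545| = 0.845392, i.e. 0.8454 to 4 decimal places.

0.8454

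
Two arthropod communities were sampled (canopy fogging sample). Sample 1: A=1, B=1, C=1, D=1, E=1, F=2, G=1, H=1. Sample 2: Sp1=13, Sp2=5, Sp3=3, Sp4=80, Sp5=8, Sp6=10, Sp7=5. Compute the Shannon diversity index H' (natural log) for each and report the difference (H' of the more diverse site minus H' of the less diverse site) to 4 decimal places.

Sample 1: N=9, proportions 0.111111, 0.111111, 0.111111, 0.111111, 0.111111, 0.222222, 0.111111, 0.111111, giving H' = 2.043192 (working shown to 6 dp, full precision carried).
Sample 2: N=124, proportions 0.104839, 0.040323, 0.024194, 0.645161, 0.064516, 0.080645, 0.040323, giving H' = 1.248039.
Difference = |2.043192 − 1.248039| = 0.795153, i.e. 0.7952 to 4 decimal places.

0.7952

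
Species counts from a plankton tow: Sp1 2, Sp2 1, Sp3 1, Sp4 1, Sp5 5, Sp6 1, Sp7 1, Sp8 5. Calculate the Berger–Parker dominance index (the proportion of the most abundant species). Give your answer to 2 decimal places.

Total N = 2+1+1+1+5+1+1+5 = 17, so the proportions are 0.1176, 0.0588, 0.0588, 0.0588, 0.2941, 0.0588, 0.0588, 0.2941 (working shown to 4 dp, full precision carried).
The largest proportion is 0.2941, i.e. d = 0.29 to 2 decimal places.

0.29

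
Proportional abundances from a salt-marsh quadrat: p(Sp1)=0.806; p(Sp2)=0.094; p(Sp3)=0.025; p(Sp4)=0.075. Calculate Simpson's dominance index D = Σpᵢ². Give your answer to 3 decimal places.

D = 0.806² + 0.094² + 0.025² + 0.075² = 0.64964 + 0.00884 + 0.00063 + 0.00562 = 0.66472 (working shown to 5 dp, full precision carried).
To 3 decimal places, D = 0.665.

0.665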